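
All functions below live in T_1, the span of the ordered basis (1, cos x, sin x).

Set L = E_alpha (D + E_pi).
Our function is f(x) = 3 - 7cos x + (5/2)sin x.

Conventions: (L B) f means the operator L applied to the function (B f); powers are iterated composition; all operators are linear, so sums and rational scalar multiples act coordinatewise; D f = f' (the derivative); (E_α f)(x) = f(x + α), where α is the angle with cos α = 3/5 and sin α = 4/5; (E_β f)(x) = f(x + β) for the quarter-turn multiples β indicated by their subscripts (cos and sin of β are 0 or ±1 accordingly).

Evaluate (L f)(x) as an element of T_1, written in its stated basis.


D f = (5/2)cos x + 7sin x
E_pi f = 3 + 7cos x - (5/2)sin x
(D + E_pi) f = 3 + (19/2)cos x + (9/2)sin x
E_alpha (D + E_pi) f = 3 + (93/10)cos x - (49/10)sin x

the image equals g(x) = 3 + (93/10)cos x - (49/10)sin x


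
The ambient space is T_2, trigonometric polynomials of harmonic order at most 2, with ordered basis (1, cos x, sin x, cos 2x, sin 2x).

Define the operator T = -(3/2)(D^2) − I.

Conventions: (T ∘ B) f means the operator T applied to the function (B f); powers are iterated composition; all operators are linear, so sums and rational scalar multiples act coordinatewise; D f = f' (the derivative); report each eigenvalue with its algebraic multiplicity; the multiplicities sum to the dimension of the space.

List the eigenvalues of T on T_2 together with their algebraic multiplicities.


λ = -1 (multiplicity 1), λ = 1/2 (multiplicity 2), λ = 5 (multiplicity 2)

image of 1: -1
image of cos x: (1/2)cos x
image of sin x: (1/2)sin x
image of cos 2x: 5cos 2x
image of sin 2x: 5sin 2x
the matrix is diagonal; its diagonal is (-1, 1/2, 1/2, 5, 5)
for a triangular matrix the eigenvalues are the diagonal entries, with algebraic multiplicity their repetition count


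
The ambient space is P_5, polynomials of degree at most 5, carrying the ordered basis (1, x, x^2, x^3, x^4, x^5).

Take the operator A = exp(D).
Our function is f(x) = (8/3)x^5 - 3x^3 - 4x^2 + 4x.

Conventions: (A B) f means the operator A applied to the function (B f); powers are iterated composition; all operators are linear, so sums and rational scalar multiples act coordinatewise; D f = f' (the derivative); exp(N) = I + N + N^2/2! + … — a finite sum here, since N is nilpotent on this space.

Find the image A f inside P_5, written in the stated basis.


order-1 term: (40/3)x^4 - 9x^2 - 8x + 4
order-2 term: (80/3)x^3 - 9x - 4
order-3 term: (80/3)x^2 - 3
order-4 term: (40/3)x
order-5 term: 8/3
the series for exp(D) f terminates at order 5
exp(D) f = (8/3)x^5 + (40/3)x^4 + (71/3)x^3 + (41/3)x^2 + (1/3)x - 1/3

the result is g(x) = (8/3)x^5 + (40/3)x^4 + (71/3)x^3 + (41/3)x^2 + (1/3)x - 1/3


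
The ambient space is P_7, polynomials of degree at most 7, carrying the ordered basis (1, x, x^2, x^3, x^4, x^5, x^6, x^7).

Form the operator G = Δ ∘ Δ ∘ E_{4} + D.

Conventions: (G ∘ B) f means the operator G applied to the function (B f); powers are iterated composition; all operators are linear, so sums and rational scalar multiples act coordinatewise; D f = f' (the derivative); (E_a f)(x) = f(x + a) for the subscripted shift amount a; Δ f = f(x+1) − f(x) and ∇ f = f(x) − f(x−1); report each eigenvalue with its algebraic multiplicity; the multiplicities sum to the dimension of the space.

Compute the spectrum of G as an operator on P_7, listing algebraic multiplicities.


image of 1: 0
image of x: 1
image of x^2: 2x + 2
image of x^3: 3x^2 + 6x + 30
image of x^4: 4x^3 + 12x^2 + 120x + 302
image of x^5: 5x^4 + 20x^3 + 300x^2 + 1510x + 2550
image of x^6: 6x^5 + 30x^4 + 600x^3 + 4530x^2 + 15300x + 19502
image of x^7: 7x^6 + 42x^5 + 1050x^4 + 10570x^3 + 53550x^2 + 136514x + 140070
the matrix is upper triangular; its diagonal is (0, 0, 0, 0, 0, 0, 0, 0)
for a triangular matrix the eigenvalues are the diagonal entries, with algebraic multiplicity their repetition count

λ = 0 (multiplicity 8)


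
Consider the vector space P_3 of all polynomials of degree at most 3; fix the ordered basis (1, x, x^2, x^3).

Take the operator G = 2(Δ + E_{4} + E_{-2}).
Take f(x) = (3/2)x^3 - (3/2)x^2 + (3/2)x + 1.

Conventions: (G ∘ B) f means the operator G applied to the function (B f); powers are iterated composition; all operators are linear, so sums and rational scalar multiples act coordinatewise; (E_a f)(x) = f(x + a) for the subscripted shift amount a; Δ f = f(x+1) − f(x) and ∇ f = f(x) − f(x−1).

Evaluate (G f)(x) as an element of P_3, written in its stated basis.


g(x) = 6x^3 + 21x^2 + 177x + 121

Δ f = (9/2)x^2 + (3/2)x + 3/2
E_{4} f = (3/2)x^3 + (33/2)x^2 + (123/2)x + 79
E_{-2} f = (3/2)x^3 - (21/2)x^2 + (51/2)x - 20
(Δ + E_{4} + E_{-2}) f = 3x^3 + (21/2)x^2 + (177/2)x + 121/2
(2(Δ + E_{4} + E_{-2})) f = 6x^3 + 21x^2 + 177x + 121


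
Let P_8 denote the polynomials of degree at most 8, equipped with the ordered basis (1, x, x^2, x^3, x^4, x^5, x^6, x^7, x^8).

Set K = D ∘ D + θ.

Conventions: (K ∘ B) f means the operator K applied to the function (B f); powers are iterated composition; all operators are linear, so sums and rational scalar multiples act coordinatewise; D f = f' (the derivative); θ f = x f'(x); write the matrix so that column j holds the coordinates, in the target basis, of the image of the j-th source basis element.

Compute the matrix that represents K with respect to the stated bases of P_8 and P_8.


image of 1: 0
image of x: x
image of x^2: 2x^2 + 2
image of x^3: 3x^3 + 6x
image of x^4: 4x^4 + 12x^2
image of x^5: 5x^5 + 20x^3
image of x^6: 6x^6 + 30x^4
image of x^7: 7x^7 + 42x^5
image of x^8: 8x^8 + 56x^6
each image's coordinates form column j of the matrix

the matrix is [[0, 0, 2, 0, 0, 0, 0, 0, 0]; [0, 1, 0, 6, 0, 0, 0, 0, 0]; [0, 0, 2, 0, 12, 0, 0, 0, 0]; [0, 0, 0, 3, 0, 20, 0, 0, 0]; [0, 0, 0, 0, 4, 0, 30, 0, 0]; [0, 0, 0, 0, 0, 5, 0, 42, 0]; [0, 0, 0, 0, 0, 0, 6, 0, 56]; [0, 0, 0, 0, 0, 0, 0, 7, 0]; [0, 0, 0, 0, 0, 0, 0, 0, 8]] (rows listed top to bottom)


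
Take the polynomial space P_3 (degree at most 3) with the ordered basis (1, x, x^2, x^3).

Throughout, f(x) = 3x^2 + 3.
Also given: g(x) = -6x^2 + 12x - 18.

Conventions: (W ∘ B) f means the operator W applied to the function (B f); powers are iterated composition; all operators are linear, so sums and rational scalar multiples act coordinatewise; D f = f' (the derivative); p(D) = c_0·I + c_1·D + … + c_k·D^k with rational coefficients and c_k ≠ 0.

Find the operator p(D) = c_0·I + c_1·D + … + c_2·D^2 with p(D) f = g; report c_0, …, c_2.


D^0 f = 3x^2 + 3
D^1 f = 6x
D^2 f = 6
matching coefficients of g against c_0 f + c_1 Df + … from the top degree down determines the c_i
solution: c_0 = -2, c_1 = 2, c_2 = -2

c_0 = -2, c_1 = 2, c_2 = -2


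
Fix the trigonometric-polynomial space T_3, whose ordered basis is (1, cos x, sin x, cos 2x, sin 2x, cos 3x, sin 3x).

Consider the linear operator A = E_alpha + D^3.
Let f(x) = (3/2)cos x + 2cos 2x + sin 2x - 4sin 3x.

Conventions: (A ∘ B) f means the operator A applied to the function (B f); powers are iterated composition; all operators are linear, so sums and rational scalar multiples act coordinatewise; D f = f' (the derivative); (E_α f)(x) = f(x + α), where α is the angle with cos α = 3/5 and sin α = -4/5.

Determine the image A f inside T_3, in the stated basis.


E_alpha f = (9/10)cos x + (6/5)sin x - (38/25)cos 2x + (41/25)sin 2x + (176/125)cos 3x + (468/125)sin 3x
D f = -(3/2)sin x + 2cos 2x - 4sin 2x - 12cos 3x
D D f = -(3/2)cos x - 8cos 2x - 4sin 2x + 36sin 3x
D D D f = (3/2)sin x - 8cos 2x + 16sin 2x + 108cos 3x
(E_alpha + D^3) f = (9/10)cos x + (27/10)sin x - (238/25)cos 2x + (441/25)sin 2x + (13676/125)cos 3x + (468/125)sin 3x

the result is g(x) = (9/10)cos x + (27/10)sin x - (238/25)cos 2x + (441/25)sin 2x + (13676/125)cos 3x + (468/125)sin 3x


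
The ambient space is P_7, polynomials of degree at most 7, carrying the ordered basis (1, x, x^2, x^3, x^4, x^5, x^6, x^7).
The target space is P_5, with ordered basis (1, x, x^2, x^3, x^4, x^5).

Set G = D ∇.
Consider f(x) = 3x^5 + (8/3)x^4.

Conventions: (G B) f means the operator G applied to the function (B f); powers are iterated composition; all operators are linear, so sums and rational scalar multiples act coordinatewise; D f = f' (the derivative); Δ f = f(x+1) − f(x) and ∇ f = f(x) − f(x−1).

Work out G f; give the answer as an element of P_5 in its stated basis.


∇ f = 15x^4 - (58/3)x^3 + 14x^2 - (13/3)x + 1/3
D ∇ f = 60x^3 - 58x^2 + 28x - 13/3

g(x) = 60x^3 - 58x^2 + 28x - 13/3


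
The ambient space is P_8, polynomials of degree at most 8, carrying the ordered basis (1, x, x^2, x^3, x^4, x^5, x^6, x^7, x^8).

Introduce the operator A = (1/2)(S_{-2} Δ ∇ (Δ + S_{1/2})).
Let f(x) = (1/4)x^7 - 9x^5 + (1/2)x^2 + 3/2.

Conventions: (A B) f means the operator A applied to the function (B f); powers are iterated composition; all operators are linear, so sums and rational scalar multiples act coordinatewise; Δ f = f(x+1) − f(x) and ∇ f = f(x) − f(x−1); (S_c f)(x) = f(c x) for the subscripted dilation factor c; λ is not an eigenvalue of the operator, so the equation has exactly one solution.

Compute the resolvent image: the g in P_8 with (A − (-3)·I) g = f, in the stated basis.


write g with unknown coordinates in the stated basis and equate coefficients in (A − (-3)·I) g = f
solving from the highest basis element down gives g = (1/12)x^7 - (137/48)x^5 - (140/3)x^4 + (8515/192)x^3 + (308/3)x^2 - (104437/256)x + 3483/64
check: A g = -(7/16)x^5 + 140x^4 - (8515/64)x^3 - (615/2)x^2 + (313311/256)x - 10353/64
so A g − (-3)·g = (1/4)x^7 - 9x^5 + (1/2)x^2 + 3/2 = f ✓

the result is g(x) = (1/12)x^7 - (137/48)x^5 - (140/3)x^4 + (8515/192)x^3 + (308/3)x^2 - (104437/256)x + 3483/64


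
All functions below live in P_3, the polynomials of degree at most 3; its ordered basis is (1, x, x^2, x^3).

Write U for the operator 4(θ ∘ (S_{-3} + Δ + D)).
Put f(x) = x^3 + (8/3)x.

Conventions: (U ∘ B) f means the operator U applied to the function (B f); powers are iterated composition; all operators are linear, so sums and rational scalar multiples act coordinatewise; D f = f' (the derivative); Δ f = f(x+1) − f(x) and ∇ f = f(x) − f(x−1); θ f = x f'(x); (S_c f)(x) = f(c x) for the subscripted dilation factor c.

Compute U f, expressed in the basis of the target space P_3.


g(x) = -324x^3 + 48x^2 - 20x

S_{-3} f = -27x^3 - 8x
Δ f = 3x^2 + 3x + 11/3
D f = 3x^2 + 8/3
(S_{-3} + Δ + D) f = -27x^3 + 6x^2 - 5x + 19/3
θ (S_{-3} + Δ + D) f = -81x^3 + 12x^2 - 5x
(4(θ ∘ (S_{-3} + Δ + D))) f = -324x^3 + 48x^2 - 20x


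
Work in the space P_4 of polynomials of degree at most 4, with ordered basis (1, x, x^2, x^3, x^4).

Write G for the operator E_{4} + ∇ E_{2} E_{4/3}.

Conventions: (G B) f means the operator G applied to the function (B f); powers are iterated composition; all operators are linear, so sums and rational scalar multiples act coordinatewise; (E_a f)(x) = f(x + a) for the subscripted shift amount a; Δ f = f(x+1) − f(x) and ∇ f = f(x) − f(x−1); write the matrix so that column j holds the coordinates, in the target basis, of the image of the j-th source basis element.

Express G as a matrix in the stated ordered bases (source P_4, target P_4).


the matrix is [[1, 5, 65/3, 265/3, 9445/27]; [0, 1, 10, 65, 1060/3]; [0, 0, 1, 15, 130]; [0, 0, 0, 1, 20]; [0, 0, 0, 0, 1]] (rows listed top to bottom)

image of 1: 1
image of x: x + 5
image of x^2: x^2 + 10x + 65/3
image of x^3: x^3 + 15x^2 + 65x + 265/3
image of x^4: x^4 + 20x^3 + 130x^2 + (1060/3)x + 9445/27
each image's coordinates form column j of the matrix


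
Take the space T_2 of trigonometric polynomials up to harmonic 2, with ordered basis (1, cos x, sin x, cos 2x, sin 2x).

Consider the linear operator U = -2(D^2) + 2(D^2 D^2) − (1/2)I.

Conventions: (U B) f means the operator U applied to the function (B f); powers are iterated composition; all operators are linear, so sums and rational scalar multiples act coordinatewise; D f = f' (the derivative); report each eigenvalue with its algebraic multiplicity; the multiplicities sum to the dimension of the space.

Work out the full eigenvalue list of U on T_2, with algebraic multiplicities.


λ = -1/2 (multiplicity 1), λ = 7/2 (multiplicity 2), λ = 79/2 (multiplicity 2)

image of 1: -1/2
image of cos x: (7/2)cos x
image of sin x: (7/2)sin x
image of cos 2x: (79/2)cos 2x
image of sin 2x: (79/2)sin 2x
the matrix is diagonal; its diagonal is (-1/2, 7/2, 7/2, 79/2, 79/2)
for a triangular matrix the eigenvalues are the diagonal entries, with algebraic multiplicity their repetition count


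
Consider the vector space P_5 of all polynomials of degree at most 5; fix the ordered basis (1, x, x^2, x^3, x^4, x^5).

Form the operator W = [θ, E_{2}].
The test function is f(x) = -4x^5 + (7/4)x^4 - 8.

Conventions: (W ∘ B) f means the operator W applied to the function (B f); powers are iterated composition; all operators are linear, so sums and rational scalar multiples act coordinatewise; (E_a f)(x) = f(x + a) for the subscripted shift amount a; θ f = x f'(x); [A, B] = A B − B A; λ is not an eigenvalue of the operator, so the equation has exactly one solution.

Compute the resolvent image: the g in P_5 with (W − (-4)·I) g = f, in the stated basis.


write g with unknown coordinates in the stated basis and equate coefficients in (W − (-4)·I) g = f
solving from the highest basis element down gives g = -x^5 - (33/16)x^4 - (193/8)x^3 - (1935/16)x^2 - (6323/16)x - 21095/32
check: W g = 10x^4 + (193/2)x^3 + (1935/4)x^2 + (6323/4)x + 21031/8
so W g − (-4)·g = -4x^5 + (7/4)x^4 - 8 = f ✓

the image equals g(x) = -x^5 - (33/16)x^4 - (193/8)x^3 - (1935/16)x^2 - (6323/16)x - 21095/32


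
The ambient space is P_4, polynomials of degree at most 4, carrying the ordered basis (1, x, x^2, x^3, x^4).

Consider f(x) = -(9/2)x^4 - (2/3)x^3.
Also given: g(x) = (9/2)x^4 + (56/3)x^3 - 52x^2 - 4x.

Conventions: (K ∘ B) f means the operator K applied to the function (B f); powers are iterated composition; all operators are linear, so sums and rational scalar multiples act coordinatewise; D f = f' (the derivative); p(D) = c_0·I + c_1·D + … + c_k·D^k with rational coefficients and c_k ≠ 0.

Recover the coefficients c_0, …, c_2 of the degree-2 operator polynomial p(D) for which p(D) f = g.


c_0 = -1, c_1 = -1, c_2 = 1

D^0 f = -(9/2)x^4 - (2/3)x^3
D^1 f = -18x^3 - 2x^2
D^2 f = -54x^2 - 4x
matching coefficients of g against c_0 f + c_1 Df + … from the top degree down determines the c_i
solution: c_0 = -1, c_1 = -1, c_2 = 1


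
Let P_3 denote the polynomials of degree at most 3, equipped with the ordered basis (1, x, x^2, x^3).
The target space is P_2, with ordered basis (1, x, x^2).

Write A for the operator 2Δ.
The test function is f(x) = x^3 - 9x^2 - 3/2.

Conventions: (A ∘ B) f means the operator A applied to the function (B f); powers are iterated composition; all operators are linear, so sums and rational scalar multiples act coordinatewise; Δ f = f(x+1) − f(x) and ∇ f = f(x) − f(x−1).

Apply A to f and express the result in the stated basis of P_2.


Δ f = 3x^2 - 15x - 8
(2Δ) f = 6x^2 - 30x - 16

g(x) = 6x^2 - 30x - 16


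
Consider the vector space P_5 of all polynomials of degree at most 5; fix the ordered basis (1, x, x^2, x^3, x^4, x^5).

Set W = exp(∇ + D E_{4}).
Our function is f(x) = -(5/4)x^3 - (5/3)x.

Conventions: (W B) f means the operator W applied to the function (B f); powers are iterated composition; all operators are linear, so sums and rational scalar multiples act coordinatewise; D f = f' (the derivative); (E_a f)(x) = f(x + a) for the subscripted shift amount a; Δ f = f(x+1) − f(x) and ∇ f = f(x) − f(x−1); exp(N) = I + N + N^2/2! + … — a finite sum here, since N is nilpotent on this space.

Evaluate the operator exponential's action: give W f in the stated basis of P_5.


the result is g(x) = -(5/4)x^3 - (15/2)x^2 - (515/12)x - 1525/12

order-1 term: -(15/2)x^2 - (105/4)x - 775/12
order-2 term: -15x - 105/2
order-3 term: -10
the series for exp(∇ + D E_{4}) f terminates at order 3
exp(∇ + D E_{4}) f = -(5/4)x^3 - (15/2)x^2 - (515/12)x - 1525/12


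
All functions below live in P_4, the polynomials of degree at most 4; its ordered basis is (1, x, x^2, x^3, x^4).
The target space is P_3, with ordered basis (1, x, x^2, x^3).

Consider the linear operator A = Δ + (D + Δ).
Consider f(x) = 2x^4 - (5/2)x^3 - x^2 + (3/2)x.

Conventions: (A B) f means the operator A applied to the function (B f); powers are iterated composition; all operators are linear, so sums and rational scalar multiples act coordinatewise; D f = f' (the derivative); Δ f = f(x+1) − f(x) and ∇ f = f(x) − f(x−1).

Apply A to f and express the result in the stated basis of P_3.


g(x) = 24x^3 + (3/2)x^2 - 5x + 3/2

Δ f = 8x^3 + (9/2)x^2 - (3/2)x
D f = 8x^3 - (15/2)x^2 - 2x + 3/2
Δ f = 8x^3 + (9/2)x^2 - (3/2)x
(D + Δ) f = 16x^3 - 3x^2 - (7/2)x + 3/2
(Δ + (D + Δ)) f = 24x^3 + (3/2)x^2 - 5x + 3/2


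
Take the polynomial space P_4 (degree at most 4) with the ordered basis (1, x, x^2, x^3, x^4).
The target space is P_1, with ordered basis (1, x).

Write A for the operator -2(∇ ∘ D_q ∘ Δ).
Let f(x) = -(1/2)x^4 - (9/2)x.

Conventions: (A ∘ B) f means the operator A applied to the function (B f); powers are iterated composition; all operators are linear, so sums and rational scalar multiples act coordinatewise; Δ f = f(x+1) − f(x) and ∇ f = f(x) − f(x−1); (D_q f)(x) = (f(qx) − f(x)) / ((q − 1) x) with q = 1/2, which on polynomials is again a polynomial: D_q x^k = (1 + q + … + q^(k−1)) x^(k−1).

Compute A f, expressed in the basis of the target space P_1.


the image equals g(x) = 14x + 2

Δ f = -2x^3 - 3x^2 - 2x - 5
D_q Δ f = -(7/2)x^2 - (9/2)x - 2
∇ D_q Δ f = -7x - 1
(-2(∇ ∘ D_q ∘ Δ)) f = 14x + 2


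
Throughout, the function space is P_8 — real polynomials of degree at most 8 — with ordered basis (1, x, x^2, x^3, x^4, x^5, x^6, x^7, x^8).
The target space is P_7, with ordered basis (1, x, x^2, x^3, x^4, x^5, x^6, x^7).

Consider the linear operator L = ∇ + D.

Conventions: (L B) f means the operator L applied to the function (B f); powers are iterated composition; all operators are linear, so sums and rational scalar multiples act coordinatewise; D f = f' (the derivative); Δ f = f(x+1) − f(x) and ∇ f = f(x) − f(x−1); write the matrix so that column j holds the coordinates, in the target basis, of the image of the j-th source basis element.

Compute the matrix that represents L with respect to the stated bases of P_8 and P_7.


the matrix is [[0, 2, -1, 1, -1, 1, -1, 1, -1]; [0, 0, 4, -3, 4, -5, 6, -7, 8]; [0, 0, 0, 6, -6, 10, -15, 21, -28]; [0, 0, 0, 0, 8, -10, 20, -35, 56]; [0, 0, 0, 0, 0, 10, -15, 35, -70]; [0, 0, 0, 0, 0, 0, 12, -21, 56]; [0, 0, 0, 0, 0, 0, 0, 14, -28]; [0, 0, 0, 0, 0, 0, 0, 0, 16]] (rows listed top to bottom)

image of 1: 0
image of x: 2
image of x^2: 4x - 1
image of x^3: 6x^2 - 3x + 1
image of x^4: 8x^3 - 6x^2 + 4x - 1
image of x^5: 10x^4 - 10x^3 + 10x^2 - 5x + 1
image of x^6: 12x^5 - 15x^4 + 20x^3 - 15x^2 + 6x - 1
image of x^7: 14x^6 - 21x^5 + 35x^4 - 35x^3 + 21x^2 - 7x + 1
image of x^8: 16x^7 - 28x^6 + 56x^5 - 70x^4 + 56x^3 - 28x^2 + 8x - 1
each image's coordinates form column j of the matrix


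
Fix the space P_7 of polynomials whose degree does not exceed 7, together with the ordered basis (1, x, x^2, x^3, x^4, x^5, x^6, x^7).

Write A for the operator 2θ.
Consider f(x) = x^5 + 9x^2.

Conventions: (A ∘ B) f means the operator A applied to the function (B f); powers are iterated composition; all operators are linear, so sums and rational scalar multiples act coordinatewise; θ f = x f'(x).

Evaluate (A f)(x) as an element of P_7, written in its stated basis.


the result is g(x) = 10x^5 + 36x^2

θ f = 5x^5 + 18x^2
(2θ) f = 10x^5 + 36x^2


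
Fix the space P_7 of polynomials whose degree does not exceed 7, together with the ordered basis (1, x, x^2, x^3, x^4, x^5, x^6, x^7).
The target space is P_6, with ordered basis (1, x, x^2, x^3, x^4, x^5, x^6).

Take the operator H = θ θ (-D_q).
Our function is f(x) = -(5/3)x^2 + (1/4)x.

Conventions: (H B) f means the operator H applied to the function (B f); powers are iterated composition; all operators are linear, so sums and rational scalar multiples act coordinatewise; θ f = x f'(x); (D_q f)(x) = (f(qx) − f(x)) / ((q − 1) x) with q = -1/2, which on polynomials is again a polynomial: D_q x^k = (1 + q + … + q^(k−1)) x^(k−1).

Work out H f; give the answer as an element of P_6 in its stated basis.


the image equals g(x) = (5/6)x

D_q f = -(5/6)x + 1/4
(-D_q) f = (5/6)x - 1/4
θ (-D_q) f = (5/6)x
θ θ (-D_q) f = (5/6)x


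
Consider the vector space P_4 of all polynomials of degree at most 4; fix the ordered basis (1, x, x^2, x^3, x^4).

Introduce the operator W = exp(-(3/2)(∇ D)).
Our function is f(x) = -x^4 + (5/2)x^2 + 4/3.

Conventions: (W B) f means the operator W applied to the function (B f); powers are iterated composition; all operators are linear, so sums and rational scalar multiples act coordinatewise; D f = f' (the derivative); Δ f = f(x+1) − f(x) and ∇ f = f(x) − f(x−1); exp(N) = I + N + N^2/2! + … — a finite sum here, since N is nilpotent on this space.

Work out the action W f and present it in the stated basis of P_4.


order-1 term: 18x^2 - 18x - 3/2
order-2 term: -27
the series for exp(-(3/2)(∇ D)) f terminates at order 2
exp(-(3/2)(∇ D)) f = -x^4 + (41/2)x^2 - 18x - 163/6

the image equals g(x) = -x^4 + (41/2)x^2 - 18x - 163/6


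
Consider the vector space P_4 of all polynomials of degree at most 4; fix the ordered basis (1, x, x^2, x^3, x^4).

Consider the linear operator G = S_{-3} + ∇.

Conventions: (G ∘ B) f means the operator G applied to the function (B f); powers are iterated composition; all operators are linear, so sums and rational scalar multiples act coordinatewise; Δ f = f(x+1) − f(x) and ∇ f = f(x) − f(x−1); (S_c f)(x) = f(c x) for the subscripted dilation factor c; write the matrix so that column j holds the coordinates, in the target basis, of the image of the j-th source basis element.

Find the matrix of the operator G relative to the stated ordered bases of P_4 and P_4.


image of 1: 1
image of x: -3x + 1
image of x^2: 9x^2 + 2x - 1
image of x^3: -27x^3 + 3x^2 - 3x + 1
image of x^4: 81x^4 + 4x^3 - 6x^2 + 4x - 1
each image's coordinates form column j of the matrix

the matrix is [[1, 1, -1, 1, -1]; [0, -3, 2, -3, 4]; [0, 0, 9, 3, -6]; [0, 0, 0, -27, 4]; [0, 0, 0, 0, 81]] (rows listed top to bottom)


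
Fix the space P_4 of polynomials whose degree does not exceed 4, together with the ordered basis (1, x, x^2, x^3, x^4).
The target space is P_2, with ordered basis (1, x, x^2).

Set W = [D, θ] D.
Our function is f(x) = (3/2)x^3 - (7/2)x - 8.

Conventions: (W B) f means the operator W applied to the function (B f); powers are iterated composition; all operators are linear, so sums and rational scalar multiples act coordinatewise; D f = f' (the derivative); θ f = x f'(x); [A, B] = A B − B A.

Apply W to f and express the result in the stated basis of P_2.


D f = (9/2)x^2 - 7/2
θ D f = 9x^2
D θ D f = 18x
D D f = 9x
θ D D f = 9x
[D, θ] D f = 9x

the image equals g(x) = 9x


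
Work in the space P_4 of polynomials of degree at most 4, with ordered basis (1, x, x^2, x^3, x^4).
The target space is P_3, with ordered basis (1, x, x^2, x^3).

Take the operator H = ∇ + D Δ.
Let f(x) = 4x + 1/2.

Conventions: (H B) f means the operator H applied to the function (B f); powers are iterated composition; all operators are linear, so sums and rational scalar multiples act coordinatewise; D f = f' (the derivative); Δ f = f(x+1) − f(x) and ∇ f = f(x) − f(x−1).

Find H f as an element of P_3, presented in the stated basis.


the image equals g(x) = 4

∇ f = 4
Δ f = 4
D Δ f = 0
(∇ + D Δ) f = 4


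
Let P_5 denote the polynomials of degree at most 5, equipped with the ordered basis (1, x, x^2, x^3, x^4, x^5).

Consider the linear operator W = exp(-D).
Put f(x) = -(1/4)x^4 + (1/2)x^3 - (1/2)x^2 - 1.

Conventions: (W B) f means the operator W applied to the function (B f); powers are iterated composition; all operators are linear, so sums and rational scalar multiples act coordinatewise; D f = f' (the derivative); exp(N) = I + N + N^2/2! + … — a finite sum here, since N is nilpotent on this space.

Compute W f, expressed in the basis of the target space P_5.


order-1 term: x^3 - (3/2)x^2 + x
order-2 term: -(3/2)x^2 + (3/2)x - 1/2
order-3 term: x - 1/2
order-4 term: -1/4
the series for exp(-D) f terminates at order 4
exp(-D) f = -(1/4)x^4 + (3/2)x^3 - (7/2)x^2 + (7/2)x - 9/4

the image equals g(x) = -(1/4)x^4 + (3/2)x^3 - (7/2)x^2 + (7/2)x - 9/4


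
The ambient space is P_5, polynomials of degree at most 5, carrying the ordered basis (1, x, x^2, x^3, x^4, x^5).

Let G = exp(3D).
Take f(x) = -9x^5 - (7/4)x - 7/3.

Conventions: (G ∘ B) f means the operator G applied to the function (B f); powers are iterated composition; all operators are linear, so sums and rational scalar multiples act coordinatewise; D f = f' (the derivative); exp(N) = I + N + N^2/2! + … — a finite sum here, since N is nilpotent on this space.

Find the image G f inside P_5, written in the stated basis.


order-1 term: -135x^4 - 21/4
order-2 term: -810x^3
order-3 term: -2430x^2
order-4 term: -3645x
order-5 term: -2187
the series for exp(3D) f terminates at order 5
exp(3D) f = -9x^5 - 135x^4 - 810x^3 - 2430x^2 - (14587/4)x - 26335/12

the result is g(x) = -9x^5 - 135x^4 - 810x^3 - 2430x^2 - (14587/4)x - 26335/12


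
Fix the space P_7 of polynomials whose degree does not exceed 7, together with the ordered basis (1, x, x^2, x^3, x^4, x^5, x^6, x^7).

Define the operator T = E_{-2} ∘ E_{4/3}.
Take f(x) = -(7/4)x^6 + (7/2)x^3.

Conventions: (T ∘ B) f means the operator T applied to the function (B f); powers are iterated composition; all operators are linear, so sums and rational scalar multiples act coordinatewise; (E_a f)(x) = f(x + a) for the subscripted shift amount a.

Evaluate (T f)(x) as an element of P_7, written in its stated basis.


g(x) = -(7/4)x^6 + 7x^5 - (35/3)x^4 + (749/54)x^3 - (329/27)x^2 + (490/81)x - 868/729

E_{4/3} f = -(7/4)x^6 - 14x^5 - (140/3)x^4 - (4291/54)x^3 - (1862/27)x^2 - (2072/81)x - 1120/729
E_{-2} E_{4/3} f = -(7/4)x^6 + 7x^5 - (35/3)x^4 + (749/54)x^3 - (329/27)x^2 + (490/81)x - 868/729


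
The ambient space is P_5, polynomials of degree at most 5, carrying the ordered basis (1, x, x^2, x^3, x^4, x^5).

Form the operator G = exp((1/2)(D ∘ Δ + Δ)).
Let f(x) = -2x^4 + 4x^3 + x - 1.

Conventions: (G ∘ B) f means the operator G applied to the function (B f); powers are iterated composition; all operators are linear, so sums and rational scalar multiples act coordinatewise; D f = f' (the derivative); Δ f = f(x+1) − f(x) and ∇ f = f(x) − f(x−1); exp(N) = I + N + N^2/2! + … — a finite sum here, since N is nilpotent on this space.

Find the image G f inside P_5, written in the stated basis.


the result is g(x) = -2x^4 - 15x^2 - 13x - 113/8

order-1 term: -4x^3 - 12x^2 + 2x + 7/2
order-2 term: -3x^2 - 15x - 25/2
order-3 term: -x - 4
order-4 term: -1/8
the series for exp((1/2)(D ∘ Δ + Δ)) f terminates at order 4
exp((1/2)(D ∘ Δ + Δ)) f = -2x^4 - 15x^2 - 13x - 113/8


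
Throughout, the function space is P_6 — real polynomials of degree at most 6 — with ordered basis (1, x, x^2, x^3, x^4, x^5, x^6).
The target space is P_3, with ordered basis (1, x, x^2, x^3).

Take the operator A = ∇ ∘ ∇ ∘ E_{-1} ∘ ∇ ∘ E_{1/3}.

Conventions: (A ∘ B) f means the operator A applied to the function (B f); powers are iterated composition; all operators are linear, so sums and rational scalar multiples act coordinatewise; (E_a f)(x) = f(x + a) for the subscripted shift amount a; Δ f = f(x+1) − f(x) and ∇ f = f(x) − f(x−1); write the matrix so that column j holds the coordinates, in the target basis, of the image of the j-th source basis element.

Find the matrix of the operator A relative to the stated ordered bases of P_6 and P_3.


image of 1: 0
image of x: 0
image of x^2: 0
image of x^3: 6
image of x^4: 24x - 52
image of x^5: 60x^2 - 260x + 890/3
image of x^6: 120x^3 - 780x^2 + 1780x - 12740/9
each image's coordinates form column j of the matrix

the matrix is [[0, 0, 0, 6, -52, 890/3, -12740/9]; [0, 0, 0, 0, 24, -260, 1780]; [0, 0, 0, 0, 0, 60, -780]; [0, 0, 0, 0, 0, 0, 120]] (rows listed top to bottom)


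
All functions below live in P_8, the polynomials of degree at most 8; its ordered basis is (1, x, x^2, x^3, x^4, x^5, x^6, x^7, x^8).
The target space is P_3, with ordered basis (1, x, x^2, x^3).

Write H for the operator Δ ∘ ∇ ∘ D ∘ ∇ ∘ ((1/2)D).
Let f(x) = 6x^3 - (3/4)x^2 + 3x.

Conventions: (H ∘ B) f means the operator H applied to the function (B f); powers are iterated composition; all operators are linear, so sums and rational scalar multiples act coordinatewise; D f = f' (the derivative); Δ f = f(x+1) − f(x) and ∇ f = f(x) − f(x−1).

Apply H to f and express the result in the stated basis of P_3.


g(x) = 0

D f = 18x^2 - (3/2)x + 3
((1/2)D) f = 9x^2 - (3/4)x + 3/2
∇ ((1/2)D) f = 18x - 39/4
D (∇ ∘ ((1/2)D)) f = 18
∇ D (∇ ∘ ((1/2)D)) f = 0
Δ ∇ D (∇ ∘ ((1/2)D)) f = 0


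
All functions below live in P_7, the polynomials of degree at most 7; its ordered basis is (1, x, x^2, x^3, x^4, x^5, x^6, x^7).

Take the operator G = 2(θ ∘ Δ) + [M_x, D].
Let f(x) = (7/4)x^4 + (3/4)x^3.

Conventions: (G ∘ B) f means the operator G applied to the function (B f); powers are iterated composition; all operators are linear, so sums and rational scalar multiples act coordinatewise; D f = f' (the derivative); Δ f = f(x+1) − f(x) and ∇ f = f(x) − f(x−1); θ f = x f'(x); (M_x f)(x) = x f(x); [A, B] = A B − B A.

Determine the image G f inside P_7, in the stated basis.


Δ f = 7x^3 + (51/4)x^2 + (37/4)x + 5/2
θ Δ f = 21x^3 + (51/2)x^2 + (37/4)x
(2(θ ∘ Δ)) f = 42x^3 + 51x^2 + (37/2)x
D f = 7x^3 + (9/4)x^2
M_x D f = 7x^4 + (9/4)x^3
M_x f = (7/4)x^5 + (3/4)x^4
D M_x f = (35/4)x^4 + 3x^3
[M_x, D] f = -(7/4)x^4 - (3/4)x^3
(2(θ ∘ Δ) + [M_x, D]) f = -(7/4)x^4 + (165/4)x^3 + 51x^2 + (37/2)x

the result is g(x) = -(7/4)x^4 + (165/4)x^3 + 51x^2 + (37/2)x


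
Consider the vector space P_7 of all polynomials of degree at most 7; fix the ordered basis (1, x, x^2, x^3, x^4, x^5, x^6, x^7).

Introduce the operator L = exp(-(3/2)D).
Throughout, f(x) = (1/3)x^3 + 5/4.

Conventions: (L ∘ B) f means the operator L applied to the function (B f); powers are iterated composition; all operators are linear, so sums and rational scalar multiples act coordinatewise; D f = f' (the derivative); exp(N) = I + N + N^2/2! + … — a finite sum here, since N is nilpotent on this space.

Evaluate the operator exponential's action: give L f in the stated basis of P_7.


g(x) = (1/3)x^3 - (3/2)x^2 + (9/4)x + 1/8

order-1 term: -(3/2)x^2
order-2 term: (9/4)x
order-3 term: -9/8
the series for exp(-(3/2)D) f terminates at order 3
exp(-(3/2)D) f = (1/3)x^3 - (3/2)x^2 + (9/4)x + 1/8


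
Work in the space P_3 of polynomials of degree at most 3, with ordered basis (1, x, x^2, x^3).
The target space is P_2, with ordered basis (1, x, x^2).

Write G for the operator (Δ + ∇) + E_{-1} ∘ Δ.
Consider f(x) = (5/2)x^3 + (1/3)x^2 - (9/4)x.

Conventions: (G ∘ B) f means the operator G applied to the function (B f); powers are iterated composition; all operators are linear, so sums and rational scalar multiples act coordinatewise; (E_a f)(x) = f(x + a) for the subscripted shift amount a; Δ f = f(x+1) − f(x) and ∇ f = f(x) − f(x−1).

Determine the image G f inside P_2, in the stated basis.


the image equals g(x) = (45/2)x^2 - (11/2)x + 5/12

Δ f = (15/2)x^2 + (49/6)x + 7/12
∇ f = (15/2)x^2 - (41/6)x - 1/12
(Δ + ∇) f = 15x^2 + (4/3)x + 1/2
Δ f = (15/2)x^2 + (49/6)x + 7/12
E_{-1} Δ f = (15/2)x^2 - (41/6)x - 1/12
((Δ + ∇) + E_{-1} ∘ Δ) f = (45/2)x^2 - (11/2)x + 5/12


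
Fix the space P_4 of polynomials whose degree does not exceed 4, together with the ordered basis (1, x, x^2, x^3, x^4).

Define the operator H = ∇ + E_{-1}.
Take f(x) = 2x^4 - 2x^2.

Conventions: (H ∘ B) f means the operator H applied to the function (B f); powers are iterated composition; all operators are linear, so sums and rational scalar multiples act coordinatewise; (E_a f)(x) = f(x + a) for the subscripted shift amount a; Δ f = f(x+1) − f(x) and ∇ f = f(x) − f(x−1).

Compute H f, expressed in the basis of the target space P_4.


the image equals g(x) = 2x^4 - 2x^2

∇ f = 8x^3 - 12x^2 + 4x
E_{-1} f = 2x^4 - 8x^3 + 10x^2 - 4x
(∇ + E_{-1}) f = 2x^4 - 2x^2


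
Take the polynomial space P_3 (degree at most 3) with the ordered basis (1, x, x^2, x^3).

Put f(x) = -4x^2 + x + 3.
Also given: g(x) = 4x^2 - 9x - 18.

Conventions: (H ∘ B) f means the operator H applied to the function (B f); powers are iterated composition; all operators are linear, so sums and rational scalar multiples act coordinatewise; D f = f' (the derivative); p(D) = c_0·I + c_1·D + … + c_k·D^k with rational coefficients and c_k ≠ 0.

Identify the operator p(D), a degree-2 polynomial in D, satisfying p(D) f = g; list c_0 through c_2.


p(D) = -I + D + 2·D^2, i.e. c_0 = -1, c_1 = 1, c_2 = 2

D^0 f = -4x^2 + x + 3
D^1 f = -8x + 1
D^2 f = -8
matching coefficients of g against c_0 f + c_1 Df + … from the top degree down determines the c_i
solution: c_0 = -1, c_1 = 1, c_2 = 2


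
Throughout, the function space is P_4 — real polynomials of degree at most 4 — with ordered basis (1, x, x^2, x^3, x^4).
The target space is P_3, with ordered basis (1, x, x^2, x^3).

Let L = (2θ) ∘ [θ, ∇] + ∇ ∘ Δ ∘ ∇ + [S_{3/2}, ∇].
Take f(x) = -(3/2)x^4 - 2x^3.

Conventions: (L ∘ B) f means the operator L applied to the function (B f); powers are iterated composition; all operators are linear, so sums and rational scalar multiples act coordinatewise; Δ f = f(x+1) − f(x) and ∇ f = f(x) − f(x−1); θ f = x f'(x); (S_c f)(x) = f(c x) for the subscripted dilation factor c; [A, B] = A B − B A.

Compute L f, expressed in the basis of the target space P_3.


the image equals g(x) = (369/8)x^3 - (1065/16)x^2 - (111/8)x + 149/32

∇ f = -6x^3 + 3x^2 - 1/2
θ ∇ f = -18x^3 + 6x^2
θ f = -6x^4 - 6x^3
∇ θ f = -24x^3 + 18x^2 - 6x
[θ, ∇] f = 6x^3 - 12x^2 + 6x
θ [θ, ∇] f = 18x^3 - 24x^2 + 6x
(2θ) [θ, ∇] f = 36x^3 - 48x^2 + 12x
∇ f = -6x^3 + 3x^2 - 1/2
Δ ∇ f = -18x^2 - 12x - 3
∇ Δ ∇ f = -36x + 6
∇ f = -6x^3 + 3x^2 - 1/2
S_{3/2} ∇ f = -(81/4)x^3 + (27/4)x^2 - 1/2
S_{3/2} f = -(243/32)x^4 - (27/4)x^3
∇ S_{3/2} f = -(243/8)x^3 + (405/16)x^2 - (81/8)x + 27/32
[S_{3/2}, ∇] f = (81/8)x^3 - (297/16)x^2 + (81/8)x - 43/32
((2θ) ∘ [θ, ∇] + ∇ ∘ Δ ∘ ∇ + [S_{3/2}, ∇]) f = (369/8)x^3 - (1065/16)x^2 - (111/8)x + 149/32


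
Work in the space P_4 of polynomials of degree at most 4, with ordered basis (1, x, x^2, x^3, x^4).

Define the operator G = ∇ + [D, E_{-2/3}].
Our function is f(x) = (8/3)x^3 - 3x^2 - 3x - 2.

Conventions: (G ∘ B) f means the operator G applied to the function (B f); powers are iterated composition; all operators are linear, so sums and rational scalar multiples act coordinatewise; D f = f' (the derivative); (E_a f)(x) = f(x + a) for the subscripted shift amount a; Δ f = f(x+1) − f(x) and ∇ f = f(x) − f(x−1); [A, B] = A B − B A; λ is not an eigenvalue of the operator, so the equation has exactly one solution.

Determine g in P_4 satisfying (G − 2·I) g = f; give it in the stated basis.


write g with unknown coordinates in the stated basis and equate coefficients in (G − 2·I) g = f
solving from the highest basis element down gives g = -(4/3)x^3 - (1/2)x^2 + 3x + 25/12
check: G g = -4x^2 + 3x + 13/6
so G g − 2·g = (8/3)x^3 - 3x^2 - 3x - 2 = f ✓

g(x) = -(4/3)x^3 - (1/2)x^2 + 3x + 25/12


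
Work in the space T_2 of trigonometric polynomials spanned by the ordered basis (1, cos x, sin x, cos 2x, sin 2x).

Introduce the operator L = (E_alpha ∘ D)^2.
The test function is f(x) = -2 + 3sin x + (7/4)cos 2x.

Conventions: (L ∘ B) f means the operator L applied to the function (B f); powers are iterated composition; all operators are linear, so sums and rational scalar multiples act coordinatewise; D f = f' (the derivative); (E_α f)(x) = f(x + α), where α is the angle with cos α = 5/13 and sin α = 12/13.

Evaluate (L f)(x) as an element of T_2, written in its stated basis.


D f = 3cos x - (7/2)sin 2x
E_alpha D f = (15/13)cos x - (36/13)sin x - (420/169)cos 2x + (833/338)sin 2x
D (E_alpha ∘ D) f = -(36/13)cos x - (15/13)sin x + (833/169)cos 2x + (840/169)sin 2x
E_alpha D (E_alpha ∘ D) f = -(360/169)cos x + (357/169)sin x + (1673/28561)cos 2x - (199920/28561)sin 2x

the result is g(x) = -(360/169)cos x + (357/169)sin x + (1673/28561)cos 2x - (199920/28561)sin 2x


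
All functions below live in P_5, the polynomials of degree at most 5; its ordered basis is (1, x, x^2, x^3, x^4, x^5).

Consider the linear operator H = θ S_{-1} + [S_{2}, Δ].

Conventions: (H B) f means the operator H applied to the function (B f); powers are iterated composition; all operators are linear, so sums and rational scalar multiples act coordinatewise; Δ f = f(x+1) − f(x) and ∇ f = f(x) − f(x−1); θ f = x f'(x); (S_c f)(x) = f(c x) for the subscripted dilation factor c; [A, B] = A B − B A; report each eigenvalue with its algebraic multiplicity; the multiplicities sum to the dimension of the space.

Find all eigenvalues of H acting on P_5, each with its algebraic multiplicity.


image of 1: 0
image of x: -x - 1
image of x^2: 2x^2 - 4x - 3
image of x^3: -3x^3 - 12x^2 - 18x - 7
image of x^4: 4x^4 - 32x^3 - 72x^2 - 56x - 15
image of x^5: -5x^5 - 80x^4 - 240x^3 - 280x^2 - 150x - 31
the matrix is upper triangular; its diagonal is (0, -1, 2, -3, 4, -5)
for a triangular matrix the eigenvalues are the diagonal entries, with algebraic multiplicity their repetition count

λ = -5 (multiplicity 1), λ = -3 (multiplicity 1), λ = -1 (multiplicity 1), λ = 0 (multiplicity 1), λ = 2 (multiplicity 1), λ = 4 (multiplicity 1)


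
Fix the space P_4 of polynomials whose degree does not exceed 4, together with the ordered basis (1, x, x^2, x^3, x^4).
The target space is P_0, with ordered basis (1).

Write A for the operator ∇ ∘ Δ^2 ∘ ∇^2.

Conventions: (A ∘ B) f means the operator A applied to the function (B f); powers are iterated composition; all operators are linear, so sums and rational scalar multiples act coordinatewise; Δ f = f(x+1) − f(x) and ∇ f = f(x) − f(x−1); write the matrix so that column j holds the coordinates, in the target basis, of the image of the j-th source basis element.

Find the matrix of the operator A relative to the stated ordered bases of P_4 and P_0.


the matrix is [[0, 0, 0, 0, 0]] (rows listed top to bottom)

image of 1: 0
image of x: 0
image of x^2: 0
image of x^3: 0
image of x^4: 0
each image's coordinates form column j of the matrix


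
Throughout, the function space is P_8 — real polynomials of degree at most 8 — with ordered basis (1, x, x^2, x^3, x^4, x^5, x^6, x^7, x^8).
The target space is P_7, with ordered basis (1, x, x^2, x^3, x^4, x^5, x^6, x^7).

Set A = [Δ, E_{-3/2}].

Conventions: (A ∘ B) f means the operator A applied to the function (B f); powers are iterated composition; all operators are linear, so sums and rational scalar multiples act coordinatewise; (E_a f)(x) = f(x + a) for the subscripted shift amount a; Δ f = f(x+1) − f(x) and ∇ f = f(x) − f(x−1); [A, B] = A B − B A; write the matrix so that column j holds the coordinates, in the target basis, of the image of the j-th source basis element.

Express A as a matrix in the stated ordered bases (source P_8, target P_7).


the matrix is [[0, 0, 0, 0, 0, 0, 0, 0, 0]; [0, 0, 0, 0, 0, 0, 0, 0, 0]; [0, 0, 0, 0, 0, 0, 0, 0, 0]; [0, 0, 0, 0, 0, 0, 0, 0, 0]; [0, 0, 0, 0, 0, 0, 0, 0, 0]; [0, 0, 0, 0, 0, 0, 0, 0, 0]; [0, 0, 0, 0, 0, 0, 0, 0, 0]; [0, 0, 0, 0, 0, 0, 0, 0, 0]] (rows listed top to bottom)

image of 1: 0
image of x: 0
image of x^2: 0
image of x^3: 0
image of x^4: 0
image of x^5: 0
image of x^6: 0
image of x^7: 0
image of x^8: 0
each image's coordinates form column j of the matrix
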